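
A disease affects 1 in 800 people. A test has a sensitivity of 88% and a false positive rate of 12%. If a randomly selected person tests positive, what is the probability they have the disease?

Let D = the rare event, + = positive/flagged.
P(D) = 1/800
P(+|D) = 88/100 = 22/25
P(+|D') = 12/100 = 3/25
P(+) = P(+|D)P(D) + P(+|D')P(D')
     = \frac{22}{25} × \frac{1}{800} + \frac{3}{25} × \frac{799}{800}
     = \frac{2419}{20000}
P(D|+) = P(+|D)P(D)/P(+) = \frac{22}{2419}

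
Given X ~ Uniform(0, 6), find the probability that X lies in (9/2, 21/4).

P(9/2 < X < 21/4) = ∫_{9/2}^{21/4} f(x) dx
where f(x) = \frac{1}{6}
= \frac{1}{8}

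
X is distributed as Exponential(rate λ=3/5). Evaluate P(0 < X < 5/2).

P(0 < X < 5/2) = ∫_{0}^{5/2} f(x) dx
where f(x) = \frac{3 e^{- \frac{3 x}{5}}}{5}
= 1 - e^{- \frac{3}{2}}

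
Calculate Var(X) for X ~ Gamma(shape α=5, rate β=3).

For X ~ Gamma(shape α=5, rate β=3):
Var(X) = \frac{5}{9}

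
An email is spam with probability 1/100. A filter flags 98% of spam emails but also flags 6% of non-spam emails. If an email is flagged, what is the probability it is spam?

Let D = the rare event, + = positive/flagged.
P(D) = 1/100
P(+|D) = 98/100 = 49/50
P(+|D') = 6/100 = 3/50
P(+) = P(+|D)P(D) + P(+|D')P(D')
     = \frac{49}{50} × \frac{1}{100} + \frac{3}{50} × \frac{99}{100}
     = \frac{173}{2500}
P(D|+) = P(+|D)P(D)/P(+) = \frac{49}{346}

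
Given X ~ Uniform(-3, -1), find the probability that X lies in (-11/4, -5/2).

P(-11/4 < X < -5/2) = ∫_{-11/4}^{-5/2} f(x) dx
where f(x) = \frac{1}{2}
= \frac{1}{8}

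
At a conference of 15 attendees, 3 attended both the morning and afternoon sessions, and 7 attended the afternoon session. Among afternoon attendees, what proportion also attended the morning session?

P(A ∩ B) = 3/15 = 1/5
P(B) = 7/15
P(A|B) = P(A ∩ B) / P(B) = (1/5) / (7/15) = 3/7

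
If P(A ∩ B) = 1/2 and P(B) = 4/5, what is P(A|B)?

P(A|B) = P(A ∩ B) / P(B)
= (1/2) / (4/5)
= 5/8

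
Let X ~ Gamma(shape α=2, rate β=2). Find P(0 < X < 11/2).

P(0 < X < 11/2) = ∫_{0}^{11/2} f(x) dx
where f(x) = 4 x e^{- 2 x}
= 1 - \frac{12}{e^{11}}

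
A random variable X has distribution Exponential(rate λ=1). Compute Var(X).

For X ~ Exponential(rate λ=1):
Var(X) = 1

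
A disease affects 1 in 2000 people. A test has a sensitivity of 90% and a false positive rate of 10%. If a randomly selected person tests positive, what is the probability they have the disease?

Let D = the rare event, + = positive/flagged.
P(D) = 1/2000
P(+|D) = 90/100 = 9/10
P(+|D') = 10/100 = 1/10
P(+) = P(+|D)P(D) + P(+|D')P(D')
     = \frac{9}{10} × \frac{1}{2000} + \frac{1}{10} × \frac{1999}{2000}
     = \frac{251}{2500}
P(D|+) = P(+|D)P(D)/P(+) = \frac{9}{2008}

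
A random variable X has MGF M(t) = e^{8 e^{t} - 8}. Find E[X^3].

To find E[X^3], compute M^(3)(0):
M^(1)(t) = 8 e^{t} e^{8 e^{t} - 8}
M^(2)(t) = 64 e^{2 t} e^{8 e^{t} - 8} + 8 e^{t} e^{8 e^{t} - 8}
M^(3)(t) = 512 e^{3 t} e^{8 e^{t} - 8} + 192 e^{2 t} e^{8 e^{t} - 8} + 8 e^{t} e^{8 e^{t} - 8}
M^(3)(0) = 712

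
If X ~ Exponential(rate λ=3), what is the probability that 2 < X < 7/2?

P(2 < X < 7/2) = ∫_{2}^{7/2} f(x) dx
where f(x) = 3 e^{- 3 x}
= - \frac{1}{e^{\frac{21}{2}}} + e^{-6}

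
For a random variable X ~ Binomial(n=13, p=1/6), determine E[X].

For X ~ Binomial(n=13, p=1/6), the expected value is:
E[X] = \frac{13}{6}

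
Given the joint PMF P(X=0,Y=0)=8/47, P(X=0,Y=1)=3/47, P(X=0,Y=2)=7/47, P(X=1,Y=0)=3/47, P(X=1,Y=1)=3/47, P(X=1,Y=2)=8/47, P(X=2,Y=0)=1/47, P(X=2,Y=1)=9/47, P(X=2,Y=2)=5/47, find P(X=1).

P(X=1) = P(X=1,Y=0) + P(X=1,Y=1) + P(X=1,Y=2)
= 3/47 + 3/47 + 8/47
= 14/47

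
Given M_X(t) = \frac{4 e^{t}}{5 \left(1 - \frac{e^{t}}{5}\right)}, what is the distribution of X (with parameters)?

The MGF M(t) = \frac{4 e^{t}}{5 \left(1 - \frac{e^{t}}{5}\right)} is the standard form for the Geometric distribution.
Comparing with the known MGF formula identifies: Geometric(p=4/5), X = trial number of first success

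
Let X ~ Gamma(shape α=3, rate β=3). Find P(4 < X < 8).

P(4 < X < 8) = ∫_{4}^{8} f(x) dx
where f(x) = \frac{27 x^{2} e^{- 3 x}}{2}
= \frac{-313 + 85 e^{12}}{e^{24}}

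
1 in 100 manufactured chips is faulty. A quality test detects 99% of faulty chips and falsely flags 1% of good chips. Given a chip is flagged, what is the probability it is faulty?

Let D = the rare event, + = positive/flagged.
P(D) = 1/100
P(+|D) = 99/100
P(+|D') = 1/100
P(+) = P(+|D)P(D) + P(+|D')P(D')
     = \frac{99}{100} × \frac{1}{100} + \frac{1}{100} × \frac{99}{100}
     = \frac{99}{5000}
P(D|+) = P(+|D)P(D)/P(+) = \frac{1}{2}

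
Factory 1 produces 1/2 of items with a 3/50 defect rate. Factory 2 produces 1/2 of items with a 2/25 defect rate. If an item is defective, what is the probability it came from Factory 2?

Using Bayes' theorem:
P(F1) = 1/2, P(D|F1) = 3/50
P(F2) = 1/2, P(D|F2) = 2/25
P(D) = P(D|F1)P(F1) + P(D|F2)P(F2)
     = \frac{7}{100}
P(F2|D) = P(D|F2)P(F2) / P(D)
= \frac{4}{7}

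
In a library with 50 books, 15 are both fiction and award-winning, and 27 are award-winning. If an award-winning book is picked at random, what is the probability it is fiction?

P(A ∩ B) = 15/50 = 3/10
P(B) = 27/50
P(A|B) = P(A ∩ B) / P(B) = (3/10) / (27/50) = 5/9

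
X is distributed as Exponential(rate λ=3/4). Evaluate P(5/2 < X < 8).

P(5/2 < X < 8) = ∫_{5/2}^{8} f(x) dx
where f(x) = \frac{3 e^{- \frac{3 x}{4}}}{4}
= - \frac{1}{e^{6}} + e^{- \frac{15}{8}}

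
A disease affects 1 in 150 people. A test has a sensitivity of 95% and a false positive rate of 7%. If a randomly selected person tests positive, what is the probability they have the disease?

Let D = the rare event, + = positive/flagged.
P(D) = 1/150
P(+|D) = 95/100 = 19/20
P(+|D') = 7/100
P(+) = P(+|D)P(D) + P(+|D')P(D')
     = \frac{19}{20} × \frac{1}{150} + \frac{7}{100} × \frac{149}{150}
     = \frac{569}{7500}
P(D|+) = P(+|D)P(D)/P(+) = \frac{95}{1138}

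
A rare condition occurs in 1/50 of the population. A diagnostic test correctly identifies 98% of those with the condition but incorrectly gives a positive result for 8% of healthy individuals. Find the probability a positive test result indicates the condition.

Let D = the rare event, + = positive/flagged.
P(D) = 1/50
P(+|D) = 98/100 = 49/50
P(+|D') = 8/100 = 2/25
P(+) = P(+|D)P(D) + P(+|D')P(D')
     = \frac{49}{50} × \frac{1}{50} + \frac{2}{25} × \frac{49}{50}
     = \frac{49}{500}
P(D|+) = P(+|D)P(D)/P(+) = \frac{1}{5}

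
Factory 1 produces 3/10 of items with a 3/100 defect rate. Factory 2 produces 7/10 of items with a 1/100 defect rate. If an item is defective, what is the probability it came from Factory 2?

Using Bayes' theorem:
P(F1) = 3/10, P(D|F1) = 3/100
P(F2) = 7/10, P(D|F2) = 1/100
P(D) = P(D|F1)P(F1) + P(D|F2)P(F2)
     = \frac{2}{125}
P(F2|D) = P(D|F2)P(F2) / P(D)
= \frac{7}{16}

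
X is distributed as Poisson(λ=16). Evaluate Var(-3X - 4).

For X ~ Poisson(λ=16):
Var(X) = 16
Var(-3X - 4) = (-3)² × Var(X) = 9 × 16 = 144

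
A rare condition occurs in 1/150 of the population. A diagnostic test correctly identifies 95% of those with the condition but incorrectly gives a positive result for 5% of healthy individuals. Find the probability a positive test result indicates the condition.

Let D = the rare event, + = positive/flagged.
P(D) = 1/150
P(+|D) = 95/100 = 19/20
P(+|D') = 5/100 = 1/20
P(+) = P(+|D)P(D) + P(+|D')P(D')
     = \frac{19}{20} × \frac{1}{150} + \frac{1}{20} × \frac{149}{150}
     = \frac{7}{125}
P(D|+) = P(+|D)P(D)/P(+) = \frac{19}{168}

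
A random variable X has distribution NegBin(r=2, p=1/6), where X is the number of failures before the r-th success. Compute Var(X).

For X ~ NegBin(r=2, p=1/6), where X is the number of failures before the r-th success:
Var(X) = 60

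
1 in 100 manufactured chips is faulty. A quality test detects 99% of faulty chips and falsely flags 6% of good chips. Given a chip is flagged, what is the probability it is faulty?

Let D = the rare event, + = positive/flagged.
P(D) = 1/100
P(+|D) = 99/100
P(+|D') = 6/100 = 3/50
P(+) = P(+|D)P(D) + P(+|D')P(D')
     = \frac{99}{100} × \frac{1}{100} + \frac{3}{50} × \frac{99}{100}
     = \frac{693}{10000}
P(D|+) = P(+|D)P(D)/P(+) = \frac{1}{7}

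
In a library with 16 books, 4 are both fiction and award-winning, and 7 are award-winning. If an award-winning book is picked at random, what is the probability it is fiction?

P(A ∩ B) = 4/16 = 1/4
P(B) = 7/16
P(A|B) = P(A ∩ B) / P(B) = (1/4) / (7/16) = 4/7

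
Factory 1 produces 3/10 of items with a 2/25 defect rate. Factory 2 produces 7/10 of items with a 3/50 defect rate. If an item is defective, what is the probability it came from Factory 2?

Using Bayes' theorem:
P(F1) = 3/10, P(D|F1) = 2/25
P(F2) = 7/10, P(D|F2) = 3/50
P(D) = P(D|F1)P(F1) + P(D|F2)P(F2)
     = \frac{33}{500}
P(F2|D) = P(D|F2)P(F2) / P(D)
= \frac{7}{11}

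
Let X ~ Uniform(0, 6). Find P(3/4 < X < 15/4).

P(3/4 < X < 15/4) = ∫_{3/4}^{15/4} f(x) dx
where f(x) = \frac{1}{6}
= \frac{1}{2}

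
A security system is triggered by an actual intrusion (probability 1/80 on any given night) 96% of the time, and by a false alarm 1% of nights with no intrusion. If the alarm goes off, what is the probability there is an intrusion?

Let D = the rare event, + = positive/flagged.
P(D) = 1/80
P(+|D) = 96/100 = 24/25
P(+|D') = 1/100
P(+) = P(+|D)P(D) + P(+|D')P(D')
     = \frac{24}{25} × \frac{1}{80} + \frac{1}{100} × \frac{79}{80}
     = \frac{7}{320}
P(D|+) = P(+|D)P(D)/P(+) = \frac{96}{175}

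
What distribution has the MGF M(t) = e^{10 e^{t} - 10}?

The MGF M(t) = e^{10 e^{t} - 10} is the standard form for the Poisson distribution.
Comparing with the known MGF formula identifies: Poisson(λ=10)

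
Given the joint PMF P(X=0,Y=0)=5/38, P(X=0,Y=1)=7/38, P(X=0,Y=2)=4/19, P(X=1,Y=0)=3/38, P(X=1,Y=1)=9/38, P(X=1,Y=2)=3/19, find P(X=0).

P(X=0) = P(X=0,Y=0) + P(X=0,Y=1) + P(X=0,Y=2)
= 5/38 + 7/38 + 4/19
= 10/19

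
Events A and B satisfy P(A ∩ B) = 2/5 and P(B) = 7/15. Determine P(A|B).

P(A|B) = P(A ∩ B) / P(B)
= (2/5) / (7/15)
= 6/7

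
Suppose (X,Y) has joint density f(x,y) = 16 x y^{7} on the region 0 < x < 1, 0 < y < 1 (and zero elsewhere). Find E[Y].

E[Y] = ∫_0^1 ∫_0^1 y × f(x,y) dx dy
= \frac{8}{9}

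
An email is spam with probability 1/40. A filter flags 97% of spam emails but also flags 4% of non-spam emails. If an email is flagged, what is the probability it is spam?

Let D = the rare event, + = positive/flagged.
P(D) = 1/40
P(+|D) = 97/100
P(+|D') = 4/100 = 1/25
P(+) = P(+|D)P(D) + P(+|D')P(D')
     = \frac{97}{100} × \frac{1}{40} + \frac{1}{25} × \frac{39}{40}
     = \frac{253}{4000}
P(D|+) = P(+|D)P(D)/P(+) = \frac{97}{253}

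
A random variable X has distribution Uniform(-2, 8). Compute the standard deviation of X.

For X ~ Uniform(-2, 8):
Var(X) = \frac{25}{3}
SD(X) = √(Var(X)) = √(\frac{25}{3}) = \frac{5 \sqrt{3}}{3}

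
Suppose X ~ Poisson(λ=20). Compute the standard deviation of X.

For X ~ Poisson(λ=20):
Var(X) = 20
SD(X) = √(Var(X)) = √(20) = 2 \sqrt{5}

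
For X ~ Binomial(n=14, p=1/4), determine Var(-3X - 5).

For X ~ Binomial(n=14, p=1/4):
Var(X) = \frac{21}{8}
Var(-3X - 5) = (-3)² × Var(X) = 9 × \frac{21}{8} = \frac{189}{8}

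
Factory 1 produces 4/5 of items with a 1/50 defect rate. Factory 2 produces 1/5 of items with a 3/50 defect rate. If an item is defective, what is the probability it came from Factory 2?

Using Bayes' theorem:
P(F1) = 4/5, P(D|F1) = 1/50
P(F2) = 1/5, P(D|F2) = 3/50
P(D) = P(D|F1)P(F1) + P(D|F2)P(F2)
     = \frac{7}{250}
P(F2|D) = P(D|F2)P(F2) / P(D)
= \frac{3}{7}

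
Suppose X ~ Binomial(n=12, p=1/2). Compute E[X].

For X ~ Binomial(n=12, p=1/2), the expected value is:
E[X] = 6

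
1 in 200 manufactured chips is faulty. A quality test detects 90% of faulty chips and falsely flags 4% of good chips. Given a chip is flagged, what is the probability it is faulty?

Let D = the rare event, + = positive/flagged.
P(D) = 1/200
P(+|D) = 90/100 = 9/10
P(+|D') = 4/100 = 1/25
P(+) = P(+|D)P(D) + P(+|D')P(D')
     = \frac{9}{10} × \frac{1}{200} + \frac{1}{25} × \frac{199}{200}
     = \frac{443}{10000}
P(D|+) = P(+|D)P(D)/P(+) = \frac{45}{443}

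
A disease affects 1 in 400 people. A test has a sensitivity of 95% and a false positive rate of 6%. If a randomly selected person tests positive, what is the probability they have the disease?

Let D = the rare event, + = positive/flagged.
P(D) = 1/400
P(+|D) = 95/100 = 19/20
P(+|D') = 6/100 = 3/50
P(+) = P(+|D)P(D) + P(+|D')P(D')
     = \frac{19}{20} × \frac{1}{400} + \frac{3}{50} × \frac{399}{400}
     = \frac{2489}{40000}
P(D|+) = P(+|D)P(D)/P(+) = \frac{5}{131}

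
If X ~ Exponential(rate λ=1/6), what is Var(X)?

For X ~ Exponential(rate λ=1/6):
Var(X) = 36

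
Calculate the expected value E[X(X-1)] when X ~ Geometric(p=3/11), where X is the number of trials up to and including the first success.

E[X(X-1)] = E[X² - X] = E[X²] - E[X]
E[X] = \frac{11}{3}
E[X²] = Var(X) + (E[X])² = \frac{88}{9} + (\frac{11}{3})² = \frac{209}{9}
E[X(X-1)] = \frac{209}{9} - \frac{11}{3} = \frac{176}{9}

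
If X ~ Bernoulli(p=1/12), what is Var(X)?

For X ~ Bernoulli(p=1/12):
Var(X) = \frac{11}{144}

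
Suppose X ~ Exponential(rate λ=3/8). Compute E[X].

For X ~ Exponential(rate λ=3/8), the expected value is:
E[X] = \frac{8}{3}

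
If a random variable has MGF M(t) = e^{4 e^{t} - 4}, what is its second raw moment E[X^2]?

To find E[X^2], compute M^(2)(0):
M^(1)(t) = 4 e^{t} e^{4 e^{t} - 4}
M^(2)(t) = 16 e^{2 t} e^{4 e^{t} - 4} + 4 e^{t} e^{4 e^{t} - 4}
M^(2)(0) = 20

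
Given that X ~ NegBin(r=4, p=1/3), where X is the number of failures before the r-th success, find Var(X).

For X ~ NegBin(r=4, p=1/3), where X is the number of failures before the r-th success:
Var(X) = 24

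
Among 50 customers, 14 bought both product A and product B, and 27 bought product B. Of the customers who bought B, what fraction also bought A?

P(A ∩ B) = 14/50 = 7/25
P(B) = 27/50
P(A|B) = P(A ∩ B) / P(B) = (7/25) / (27/50) = 14/27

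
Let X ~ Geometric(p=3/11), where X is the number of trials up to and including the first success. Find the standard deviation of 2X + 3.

For X ~ Geometric(p=3/11), where X is the number of trials up to and including the first success:
Var(X) = \frac{88}{9}
SD(X) = √(Var(X)) = √(\frac{88}{9}) = \frac{2 \sqrt{22}}{3}
SD(2X + 3) = |2| × SD(X) = 2 × \frac{2 \sqrt{22}}{3} = \frac{4 \sqrt{22}}{3}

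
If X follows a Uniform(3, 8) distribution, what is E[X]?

For X ~ Uniform(3, 8), the expected value is:
E[X] = \frac{11}{2}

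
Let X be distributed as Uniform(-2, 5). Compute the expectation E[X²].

Using the identity E[X²] = Var(X) + (E[X])²:
E[X] = \frac{3}{2}
Var(X) = \frac{49}{12}
E[X²] = \frac{49}{12} + (\frac{3}{2})²
= \frac{19}{3}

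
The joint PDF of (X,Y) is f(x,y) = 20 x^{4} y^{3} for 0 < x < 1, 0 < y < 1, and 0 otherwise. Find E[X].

E[X] = ∫_0^1 ∫_0^1 x × f(x,y) dy dx
= ∫_0^1 ∫_0^1 x × (20 x^{4} y^{3}) dy dx
= \frac{5}{6}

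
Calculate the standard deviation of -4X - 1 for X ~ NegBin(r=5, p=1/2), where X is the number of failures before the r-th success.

For X ~ NegBin(r=5, p=1/2), where X is the number of failures before the r-th success:
Var(X) = 10
SD(X) = √(Var(X)) = √(10) = \sqrt{10}
SD(-4X - 1) = |-4| × SD(X) = 4 × \sqrt{10} = 4 \sqrt{10}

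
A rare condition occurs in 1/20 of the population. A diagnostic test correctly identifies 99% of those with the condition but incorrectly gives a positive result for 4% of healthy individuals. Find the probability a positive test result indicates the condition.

Let D = the rare event, + = positive/flagged.
P(D) = 1/20
P(+|D) = 99/100
P(+|D') = 4/100 = 1/25
P(+) = P(+|D)P(D) + P(+|D')P(D')
     = \frac{99}{100} × \frac{1}{20} + \frac{1}{25} × \frac{19}{20}
     = \frac{7}{80}
P(D|+) = P(+|D)P(D)/P(+) = \frac{99}{175}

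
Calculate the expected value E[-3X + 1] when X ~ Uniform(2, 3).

For X ~ Uniform(2, 3):
E[X] = \frac{5}{2}
E[-3X + 1] = -3 × E[X] + 1 = - \frac{13}{2}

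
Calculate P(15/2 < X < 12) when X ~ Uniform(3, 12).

P(15/2 < X < 12) = ∫_{15/2}^{12} f(x) dx
where f(x) = \frac{1}{9}
= \frac{1}{2}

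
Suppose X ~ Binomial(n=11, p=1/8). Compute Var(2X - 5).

For X ~ Binomial(n=11, p=1/8):
Var(X) = \frac{77}{64}
Var(2X - 5) = (2)² × Var(X) = 4 × \frac{77}{64} = \frac{77}{16}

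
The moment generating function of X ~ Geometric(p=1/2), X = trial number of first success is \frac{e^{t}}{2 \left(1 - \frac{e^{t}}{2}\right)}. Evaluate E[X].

To find E[X], compute M^(1)(0):
M^(1)(t) = \frac{e^{t}}{2 \left(1 - \frac{e^{t}}{2}\right)} + \frac{e^{2 t}}{4 \left(1 - \frac{e^{t}}{2}\right)^{2}}
M^(1)(0) = 2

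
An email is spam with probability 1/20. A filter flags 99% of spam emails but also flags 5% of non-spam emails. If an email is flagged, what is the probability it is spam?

Let D = the rare event, + = positive/flagged.
P(D) = 1/20
P(+|D) = 99/100
P(+|D') = 5/100 = 1/20
P(+) = P(+|D)P(D) + P(+|D')P(D')
     = \frac{99}{100} × \frac{1}{20} + \frac{1}{20} × \frac{19}{20}
     = \frac{97}{1000}
P(D|+) = P(+|D)P(D)/P(+) = \frac{99}{194}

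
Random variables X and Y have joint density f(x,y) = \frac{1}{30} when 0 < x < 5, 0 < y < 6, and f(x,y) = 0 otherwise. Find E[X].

f_X(x) = ∫_0^6 \frac{1}{30} dy = \frac{1}{5}
E[X] = ∫_0^5 x × (\frac{1}{5}) dx = \frac{5}{2}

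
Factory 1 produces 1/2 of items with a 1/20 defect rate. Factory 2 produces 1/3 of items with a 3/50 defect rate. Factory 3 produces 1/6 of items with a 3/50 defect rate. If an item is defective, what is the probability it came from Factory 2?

Using Bayes' theorem:
P(F1) = 1/2, P(D|F1) = 1/20
P(F2) = 1/3, P(D|F2) = 3/50
P(F3) = 1/6, P(D|F3) = 3/50
P(D) = P(D|F1)P(F1) + P(D|F2)P(F2) + P(D|F3)P(F3)
     = \frac{11}{200}
P(F2|D) = P(D|F2)P(F2) / P(D)
= \frac{4}{11}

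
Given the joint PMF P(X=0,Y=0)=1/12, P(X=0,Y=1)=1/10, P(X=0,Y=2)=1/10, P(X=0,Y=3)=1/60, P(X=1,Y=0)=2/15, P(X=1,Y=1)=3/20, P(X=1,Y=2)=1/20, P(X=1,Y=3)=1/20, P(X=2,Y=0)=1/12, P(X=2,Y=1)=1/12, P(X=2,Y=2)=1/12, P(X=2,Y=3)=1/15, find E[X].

First find marginal of X:
P(X=0) = 3/10
P(X=1) = 23/60
P(X=2) = 19/60
E[X] = 0 × 3/10 + 1 × 23/60 + 2 × 19/60 = 61/60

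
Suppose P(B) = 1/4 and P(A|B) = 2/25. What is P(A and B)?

By definition, P(A|B) = P(A ∩ B) / P(B)
So P(A ∩ B) = P(A|B) × P(B)
= 2/25 × 1/4
= 1/50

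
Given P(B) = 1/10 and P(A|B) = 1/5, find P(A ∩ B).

By definition, P(A|B) = P(A ∩ B) / P(B)
So P(A ∩ B) = P(A|B) × P(B)
= 1/5 × 1/10
= 1/50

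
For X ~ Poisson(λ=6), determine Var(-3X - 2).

For X ~ Poisson(λ=6):
Var(X) = 6
Var(-3X - 2) = (-3)² × Var(X) = 9 × 6 = 54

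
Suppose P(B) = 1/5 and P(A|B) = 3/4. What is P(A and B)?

By definition, P(A|B) = P(A ∩ B) / P(B)
So P(A ∩ B) = P(A|B) × P(B)
= 3/4 × 1/5
= 3/20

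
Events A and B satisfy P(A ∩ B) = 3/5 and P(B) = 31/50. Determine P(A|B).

P(A|B) = P(A ∩ B) / P(B)
= (3/5) / (31/50)
= 30/31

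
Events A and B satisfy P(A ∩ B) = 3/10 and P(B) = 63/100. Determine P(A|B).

P(A|B) = P(A ∩ B) / P(B)
= (3/10) / (63/100)
= 10/21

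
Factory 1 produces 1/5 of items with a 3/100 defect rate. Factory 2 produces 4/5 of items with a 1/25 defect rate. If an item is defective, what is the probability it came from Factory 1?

Using Bayes' theorem:
P(F1) = 1/5, P(D|F1) = 3/100
P(F2) = 4/5, P(D|F2) = 1/25
P(D) = P(D|F1)P(F1) + P(D|F2)P(F2)
     = \frac{19}{500}
P(F1|D) = P(D|F1)P(F1) / P(D)
= \frac{3}{19}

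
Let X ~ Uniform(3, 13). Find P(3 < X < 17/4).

P(3 < X < 17/4) = ∫_{3}^{17/4} f(x) dx
where f(x) = \frac{1}{10}
= \frac{1}{8}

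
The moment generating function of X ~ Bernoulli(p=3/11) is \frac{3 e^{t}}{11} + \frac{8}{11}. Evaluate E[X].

To find E[X], compute M^(1)(0):
M^(1)(t) = \frac{3 e^{t}}{11}
M^(1)(0) = \frac{3}{11}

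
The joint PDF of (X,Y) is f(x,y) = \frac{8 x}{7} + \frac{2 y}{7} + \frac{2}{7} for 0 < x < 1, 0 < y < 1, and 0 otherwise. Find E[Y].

E[Y] = ∫_0^1 ∫_0^1 y × f(x,y) dx dy
= \frac{11}{21}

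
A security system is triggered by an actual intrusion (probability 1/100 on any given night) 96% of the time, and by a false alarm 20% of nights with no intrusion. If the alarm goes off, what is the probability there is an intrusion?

Let D = the rare event, + = positive/flagged.
P(D) = 1/100
P(+|D) = 96/100 = 24/25
P(+|D') = 20/100 = 1/5
P(+) = P(+|D)P(D) + P(+|D')P(D')
     = \frac{24}{25} × \frac{1}{100} + \frac{1}{5} × \frac{99}{100}
     = \frac{519}{2500}
P(D|+) = P(+|D)P(D)/P(+) = \frac{8}{173}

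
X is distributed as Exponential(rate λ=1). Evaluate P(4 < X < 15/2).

P(4 < X < 15/2) = ∫_{4}^{15/2} f(x) dx
where f(x) = e^{- x}
= - \frac{1}{e^{\frac{15}{2}}} + e^{-4}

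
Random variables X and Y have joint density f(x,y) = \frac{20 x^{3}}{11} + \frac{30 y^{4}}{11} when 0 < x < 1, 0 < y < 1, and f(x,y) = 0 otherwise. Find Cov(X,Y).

E[XY] = ∫∫ xy × f(x,y) dx dy = \frac{9}{22}
E[X] = \frac{7}{11}
E[Y] = \frac{15}{22}
Cov(X,Y) = E[XY] - E[X]E[Y] = - \frac{3}{121}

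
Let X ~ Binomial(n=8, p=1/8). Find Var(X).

For X ~ Binomial(n=8, p=1/8):
Var(X) = \frac{7}{8}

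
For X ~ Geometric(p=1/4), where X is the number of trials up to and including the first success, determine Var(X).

For X ~ Geometric(p=1/4), where X is the number of trials up to and including the first success:
Var(X) = 12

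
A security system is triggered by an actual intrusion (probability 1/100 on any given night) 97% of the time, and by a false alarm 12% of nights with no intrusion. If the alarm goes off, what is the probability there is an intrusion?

Let D = the rare event, + = positive/flagged.
P(D) = 1/100
P(+|D) = 97/100
P(+|D') = 12/100 = 3/25
P(+) = P(+|D)P(D) + P(+|D')P(D')
     = \frac{97}{100} × \frac{1}{100} + \frac{3}{25} × \frac{99}{100}
     = \frac{257}{2000}
P(D|+) = P(+|D)P(D)/P(+) = \frac{97}{1285}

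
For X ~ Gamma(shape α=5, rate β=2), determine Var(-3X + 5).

For X ~ Gamma(shape α=5, rate β=2):
Var(X) = \frac{5}{4}
Var(-3X + 5) = (-3)² × Var(X) = 9 × \frac{5}{4} = \frac{45}{4}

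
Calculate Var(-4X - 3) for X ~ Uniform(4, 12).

For X ~ Uniform(4, 12):
Var(X) = \frac{16}{3}
Var(-4X - 3) = (-4)² × Var(X) = 16 × \frac{16}{3} = \frac{256}{3}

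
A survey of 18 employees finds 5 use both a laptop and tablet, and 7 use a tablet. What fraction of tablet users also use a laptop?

P(A ∩ B) = 5/18
P(B) = 7/18
P(A|B) = P(A ∩ B) / P(B) = (5/18) / (7/18) = 5/7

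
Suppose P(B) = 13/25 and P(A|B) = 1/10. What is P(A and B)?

By definition, P(A|B) = P(A ∩ B) / P(B)
So P(A ∩ B) = P(A|B) × P(B)
= 1/10 × 13/25
= 13/250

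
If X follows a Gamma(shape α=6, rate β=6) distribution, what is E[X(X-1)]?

E[X(X-1)] = E[X² - X] = E[X²] - E[X]
E[X] = 1
E[X²] = Var(X) + (E[X])² = \frac{1}{6} + (1)² = \frac{7}{6}
E[X(X-1)] = \frac{7}{6} - 1 = \frac{1}{6}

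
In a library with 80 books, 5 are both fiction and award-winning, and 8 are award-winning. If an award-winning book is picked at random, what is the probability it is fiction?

P(A ∩ B) = 5/80 = 1/16
P(B) = 8/80 = 1/10
P(A|B) = P(A ∩ B) / P(B) = (1/16) / (1/10) = 5/8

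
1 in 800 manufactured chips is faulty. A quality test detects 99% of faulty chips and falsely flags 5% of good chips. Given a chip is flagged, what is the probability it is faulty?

Let D = the rare event, + = positive/flagged.
P(D) = 1/800
P(+|D) = 99/100
P(+|D') = 5/100 = 1/20
P(+) = P(+|D)P(D) + P(+|D')P(D')
     = \frac{99}{100} × \frac{1}{800} + \frac{1}{20} × \frac{799}{800}
     = \frac{2047}{40000}
P(D|+) = P(+|D)P(D)/P(+) = \frac{99}{4094}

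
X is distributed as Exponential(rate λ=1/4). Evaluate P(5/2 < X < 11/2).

P(5/2 < X < 11/2) = ∫_{5/2}^{11/2} f(x) dx
where f(x) = \frac{e^{- \frac{x}{4}}}{4}
= - \frac{1 - e^{\frac{3}{4}}}{e^{\frac{11}{8}}}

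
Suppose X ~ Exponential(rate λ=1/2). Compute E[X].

For X ~ Exponential(rate λ=1/2), the expected value is:
E[X] = 2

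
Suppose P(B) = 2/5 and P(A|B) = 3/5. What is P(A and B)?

By definition, P(A|B) = P(A ∩ B) / P(B)
So P(A ∩ B) = P(A|B) × P(B)
= 3/5 × 2/5
= 6/25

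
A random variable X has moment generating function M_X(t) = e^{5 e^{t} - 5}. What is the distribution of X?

The MGF M(t) = e^{5 e^{t} - 5} is the standard form for the Poisson distribution.
Comparing with the known MGF formula identifies: Poisson(λ=5)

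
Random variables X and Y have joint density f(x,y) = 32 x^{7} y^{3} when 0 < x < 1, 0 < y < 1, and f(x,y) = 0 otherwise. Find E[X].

E[X] = ∫_0^1 ∫_0^1 x × f(x,y) dy dx
= ∫_0^1 ∫_0^1 x × (32 x^{7} y^{3}) dy dx
= \frac{8}{9}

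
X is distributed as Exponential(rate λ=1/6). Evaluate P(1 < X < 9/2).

P(1 < X < 9/2) = ∫_{1}^{9/2} f(x) dx
where f(x) = \frac{e^{- \frac{x}{6}}}{6}
= - \frac{1}{e^{\frac{3}{4}}} + e^{- \frac{1}{6}}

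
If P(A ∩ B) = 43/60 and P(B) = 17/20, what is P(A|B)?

P(A|B) = P(A ∩ B) / P(B)
= (43/60) / (17/20)
= 43/51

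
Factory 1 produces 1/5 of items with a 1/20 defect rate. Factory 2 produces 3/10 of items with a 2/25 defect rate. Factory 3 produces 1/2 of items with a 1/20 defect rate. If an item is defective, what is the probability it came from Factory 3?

Using Bayes' theorem:
P(F1) = 1/5, P(D|F1) = 1/20
P(F2) = 3/10, P(D|F2) = 2/25
P(F3) = 1/2, P(D|F3) = 1/20
P(D) = P(D|F1)P(F1) + P(D|F2)P(F2) + P(D|F3)P(F3)
     = \frac{59}{1000}
P(F3|D) = P(D|F3)P(F3) / P(D)
= \frac{25}{59}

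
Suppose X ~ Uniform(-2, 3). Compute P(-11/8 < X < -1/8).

P(-11/8 < X < -1/8) = ∫_{-11/8}^{-1/8} f(x) dx
where f(x) = \frac{1}{5}
= \frac{1}{4}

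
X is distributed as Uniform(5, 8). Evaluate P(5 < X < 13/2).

P(5 < X < 13/2) = ∫_{5}^{13/2} f(x) dx
where f(x) = \frac{1}{3}
= \frac{1}{2}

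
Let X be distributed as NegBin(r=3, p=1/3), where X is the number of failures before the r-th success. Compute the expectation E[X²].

Using the identity E[X²] = Var(X) + (E[X])²:
E[X] = 6
Var(X) = 18
E[X²] = 18 + (6)²
= 54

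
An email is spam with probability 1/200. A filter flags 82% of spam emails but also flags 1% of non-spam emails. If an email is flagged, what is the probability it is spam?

Let D = the rare event, + = positive/flagged.
P(D) = 1/200
P(+|D) = 82/100 = 41/50
P(+|D') = 1/100
P(+) = P(+|D)P(D) + P(+|D')P(D')
     = \frac{41}{50} × \frac{1}{200} + \frac{1}{100} × \frac{199}{200}
     = \frac{281}{20000}
P(D|+) = P(+|D)P(D)/P(+) = \frac{82}{281}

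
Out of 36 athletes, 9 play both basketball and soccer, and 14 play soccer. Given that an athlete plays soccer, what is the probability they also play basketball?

P(A ∩ B) = 9/36 = 1/4
P(B) = 14/36 = 7/18
P(A|B) = P(A ∩ B) / P(B) = (1/4) / (7/18) = 9/14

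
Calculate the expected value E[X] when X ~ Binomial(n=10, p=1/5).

For X ~ Binomial(n=10, p=1/5), the expected value is:
E[X] = 2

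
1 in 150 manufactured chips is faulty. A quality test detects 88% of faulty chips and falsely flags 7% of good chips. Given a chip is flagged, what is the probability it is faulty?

Let D = the rare event, + = positive/flagged.
P(D) = 1/150
P(+|D) = 88/100 = 22/25
P(+|D') = 7/100
P(+) = P(+|D)P(D) + P(+|D')P(D')
     = \frac{22}{25} × \frac{1}{150} + \frac{7}{100} × \frac{149}{150}
     = \frac{377}{5000}
P(D|+) = P(+|D)P(D)/P(+) = \frac{88}{1131}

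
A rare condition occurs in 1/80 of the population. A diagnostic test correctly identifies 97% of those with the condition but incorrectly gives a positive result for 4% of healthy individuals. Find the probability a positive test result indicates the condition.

Let D = the rare event, + = positive/flagged.
P(D) = 1/80
P(+|D) = 97/100
P(+|D') = 4/100 = 1/25
P(+) = P(+|D)P(D) + P(+|D')P(D')
     = \frac{97}{100} × \frac{1}{80} + \frac{1}{25} × \frac{79}{80}
     = \frac{413}{8000}
P(D|+) = P(+|D)P(D)/P(+) = \frac{97}{413}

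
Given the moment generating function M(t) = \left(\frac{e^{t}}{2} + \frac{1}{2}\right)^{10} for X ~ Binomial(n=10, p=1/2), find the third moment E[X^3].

To find E[X^3], compute M^(3)(0):
M^(1)(t) = 5 \left(\frac{e^{t}}{2} + \frac{1}{2}\right)^{9} e^{t}
M^(2)(t) = 5 \left(\frac{e^{t}}{2} + \frac{1}{2}\right)^{9} e^{t} + \frac{45 \left(\frac{e^{t}}{2} + \frac{1}{2}\right)^{8} e^{2 t}}{2}
M^(3)(t) = 5 \left(\frac{e^{t}}{2} + \frac{1}{2}\right)^{9} e^{t} + \frac{135 \left(\frac{e^{t}}{2} + \frac{1}{2}\right)^{8} e^{2 t}}{2} + 90 \left(\frac{e^{t}}{2} + \frac{1}{2}\right)^{7} e^{3 t}
M^(3)(0) = \frac{325}{2}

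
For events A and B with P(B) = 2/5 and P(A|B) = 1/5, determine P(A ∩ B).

By definition, P(A|B) = P(A ∩ B) / P(B)
So P(A ∩ B) = P(A|B) × P(B)
= 1/5 × 2/5
= 2/25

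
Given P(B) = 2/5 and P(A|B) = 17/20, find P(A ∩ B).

By definition, P(A|B) = P(A ∩ B) / P(B)
So P(A ∩ B) = P(A|B) × P(B)
= 17/20 × 2/5
= 17/50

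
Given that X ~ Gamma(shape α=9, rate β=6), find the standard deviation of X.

For X ~ Gamma(shape α=9, rate β=6):
Var(X) = \frac{1}{4}
SD(X) = √(Var(X)) = √(\frac{1}{4}) = \frac{1}{2}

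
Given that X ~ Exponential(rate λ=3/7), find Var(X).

For X ~ Exponential(rate λ=3/7):
Var(X) = \frac{49}{9}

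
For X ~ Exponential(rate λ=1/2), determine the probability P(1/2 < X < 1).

P(1/2 < X < 1) = ∫_{1/2}^{1} f(x) dx
where f(x) = \frac{e^{- \frac{x}{2}}}{2}
= - \frac{1}{e^{\frac{1}{2}}} + e^{- \frac{1}{4}}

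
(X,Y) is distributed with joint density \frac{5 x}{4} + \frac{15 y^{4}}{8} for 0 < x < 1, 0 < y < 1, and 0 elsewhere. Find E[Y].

E[Y] = ∫_0^1 ∫_0^1 y × f(x,y) dx dy
= \frac{5}{8}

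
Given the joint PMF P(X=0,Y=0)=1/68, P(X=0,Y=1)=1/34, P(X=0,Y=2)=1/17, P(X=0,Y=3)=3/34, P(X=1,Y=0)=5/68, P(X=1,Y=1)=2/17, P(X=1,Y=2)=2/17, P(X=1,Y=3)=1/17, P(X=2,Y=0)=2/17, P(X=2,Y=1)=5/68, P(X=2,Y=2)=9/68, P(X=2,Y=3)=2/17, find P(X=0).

P(X=0) = P(X=0,Y=0) + P(X=0,Y=1) + P(X=0,Y=2) + P(X=0,Y=3)
= 1/68 + 1/34 + 1/17 + 3/34
= 13/68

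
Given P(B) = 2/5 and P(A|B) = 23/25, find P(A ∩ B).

By definition, P(A|B) = P(A ∩ B) / P(B)
So P(A ∩ B) = P(A|B) × P(B)
= 23/25 × 2/5
= 46/125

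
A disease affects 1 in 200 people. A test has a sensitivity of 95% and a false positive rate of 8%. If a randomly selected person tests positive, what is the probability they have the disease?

Let D = the rare event, + = positive/flagged.
P(D) = 1/200
P(+|D) = 95/100 = 19/20
P(+|D') = 8/100 = 2/25
P(+) = P(+|D)P(D) + P(+|D')P(D')
     = \frac{19}{20} × \frac{1}{200} + \frac{2}{25} × \frac{199}{200}
     = \frac{1687}{20000}
P(D|+) = P(+|D)P(D)/P(+) = \frac{95}{1687}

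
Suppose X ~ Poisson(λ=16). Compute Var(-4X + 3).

For X ~ Poisson(λ=16):
Var(X) = 16
Var(-4X + 3) = (-4)² × Var(X) = 16 × 16 = 256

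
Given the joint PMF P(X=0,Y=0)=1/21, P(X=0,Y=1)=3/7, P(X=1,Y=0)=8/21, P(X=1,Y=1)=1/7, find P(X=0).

P(X=0) = P(X=0,Y=0) + P(X=0,Y=1)
= 1/21 + 3/7
= 10/21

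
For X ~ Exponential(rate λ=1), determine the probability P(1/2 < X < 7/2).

P(1/2 < X < 7/2) = ∫_{1/2}^{7/2} f(x) dx
where f(x) = e^{- x}
= - \frac{1 - e^{3}}{e^{\frac{7}{2}}}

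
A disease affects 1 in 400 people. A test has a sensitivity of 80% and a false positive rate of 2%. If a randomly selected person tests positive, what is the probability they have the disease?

Let D = the rare event, + = positive/flagged.
P(D) = 1/400
P(+|D) = 80/100 = 4/5
P(+|D') = 2/100 = 1/50
P(+) = P(+|D)P(D) + P(+|D')P(D')
     = \frac{4}{5} × \frac{1}{400} + \frac{1}{50} × \frac{399}{400}
     = \frac{439}{20000}
P(D|+) = P(+|D)P(D)/P(+) = \frac{40}{439}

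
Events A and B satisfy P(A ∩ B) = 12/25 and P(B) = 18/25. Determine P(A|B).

P(A|B) = P(A ∩ B) / P(B)
= (12/25) / (18/25)
= 2/3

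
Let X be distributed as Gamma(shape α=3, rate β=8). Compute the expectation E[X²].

Using the identity E[X²] = Var(X) + (E[X])²:
E[X] = \frac{3}{8}
Var(X) = \frac{3}{64}
E[X²] = \frac{3}{64} + (\frac{3}{8})²
= \frac{3}{16}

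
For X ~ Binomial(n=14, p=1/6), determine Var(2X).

For X ~ Binomial(n=14, p=1/6):
Var(X) = \frac{35}{18}
Var(2X) = (2)² × Var(X) = 4 × \frac{35}{18} = \frac{70}{9}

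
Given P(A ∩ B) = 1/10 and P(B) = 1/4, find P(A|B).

P(A|B) = P(A ∩ B) / P(B)
= (1/10) / (1/4)
= 2/5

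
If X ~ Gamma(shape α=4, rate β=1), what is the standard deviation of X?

For X ~ Gamma(shape α=4, rate β=1):
Var(X) = 4
SD(X) = √(Var(X)) = √(4) = 2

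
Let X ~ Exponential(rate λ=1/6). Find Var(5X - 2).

For X ~ Exponential(rate λ=1/6):
Var(X) = 36
Var(5X - 2) = (5)² × Var(X) = 25 × 36 = 900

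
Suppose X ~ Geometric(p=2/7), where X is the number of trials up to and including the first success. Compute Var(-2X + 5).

For X ~ Geometric(p=2/7), where X is the number of trials up to and including the first success:
Var(X) = \frac{35}{4}
Var(-2X + 5) = (-2)² × Var(X) = 4 × \frac{35}{4} = 35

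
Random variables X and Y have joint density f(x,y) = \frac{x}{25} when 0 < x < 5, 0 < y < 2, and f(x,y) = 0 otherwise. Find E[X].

f_X(x) = ∫_0^2 \frac{x}{25} dy = \frac{2 x}{25}
E[X] = ∫_0^5 x × (\frac{2 x}{25}) dx = \frac{10}{3}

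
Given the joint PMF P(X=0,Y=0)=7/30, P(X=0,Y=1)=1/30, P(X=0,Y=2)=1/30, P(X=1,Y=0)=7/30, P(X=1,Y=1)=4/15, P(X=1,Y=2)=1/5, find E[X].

First find marginal of X:
P(X=0) = 3/10
P(X=1) = 7/10
E[X] = 0 × 3/10 + 1 × 7/10 = 7/10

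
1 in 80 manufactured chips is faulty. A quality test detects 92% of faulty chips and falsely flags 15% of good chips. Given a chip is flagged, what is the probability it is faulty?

Let D = the rare event, + = positive/flagged.
P(D) = 1/80
P(+|D) = 92/100 = 23/25
P(+|D') = 15/100 = 3/20
P(+) = P(+|D)P(D) + P(+|D')P(D')
     = \frac{23}{25} × \frac{1}{80} + \frac{3}{20} × \frac{79}{80}
     = \frac{1277}{8000}
P(D|+) = P(+|D)P(D)/P(+) = \frac{92}{1277}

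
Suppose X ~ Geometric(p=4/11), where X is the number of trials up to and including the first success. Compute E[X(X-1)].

E[X(X-1)] = E[X² - X] = E[X²] - E[X]
E[X] = \frac{11}{4}
E[X²] = Var(X) + (E[X])² = \frac{77}{16} + (\frac{11}{4})² = \frac{99}{8}
E[X(X-1)] = \frac{99}{8} - \frac{11}{4} = \frac{77}{8}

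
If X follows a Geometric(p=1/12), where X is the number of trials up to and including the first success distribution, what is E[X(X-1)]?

E[X(X-1)] = E[X² - X] = E[X²] - E[X]
E[X] = 12
E[X²] = Var(X) + (E[X])² = 132 + (12)² = 276
E[X(X-1)] = 276 - 12 = 264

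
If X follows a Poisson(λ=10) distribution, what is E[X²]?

Using the identity E[X²] = Var(X) + (E[X])²:
E[X] = 10
Var(X) = 10
E[X²] = 10 + (10)²
= 110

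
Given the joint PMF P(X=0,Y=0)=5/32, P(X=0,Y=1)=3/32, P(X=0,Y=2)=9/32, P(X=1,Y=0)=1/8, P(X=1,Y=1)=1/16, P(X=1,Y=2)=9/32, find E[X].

First find marginal of X:
P(X=0) = 17/32
P(X=1) = 15/32
E[X] = 0 × 17/32 + 1 × 15/32 = 15/32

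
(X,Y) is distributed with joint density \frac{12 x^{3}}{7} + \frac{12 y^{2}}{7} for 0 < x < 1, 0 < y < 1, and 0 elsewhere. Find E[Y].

E[Y] = ∫_0^1 ∫_0^1 y × f(x,y) dx dy
= \frac{9}{14}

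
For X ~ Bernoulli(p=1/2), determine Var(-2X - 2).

For X ~ Bernoulli(p=1/2):
Var(X) = \frac{1}{4}
Var(-2X - 2) = (-2)² × Var(X) = 4 × \frac{1}{4} = 1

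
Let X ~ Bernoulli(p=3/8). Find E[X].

For X ~ Bernoulli(p=3/8), the expected value is:
E[X] = \frac{3}{8}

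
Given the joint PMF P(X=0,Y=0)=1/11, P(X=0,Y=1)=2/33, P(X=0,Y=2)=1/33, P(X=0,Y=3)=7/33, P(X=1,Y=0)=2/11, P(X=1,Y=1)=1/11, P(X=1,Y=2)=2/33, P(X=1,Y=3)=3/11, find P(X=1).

P(X=1) = P(X=1,Y=0) + P(X=1,Y=1) + P(X=1,Y=2) + P(X=1,Y=3)
= 2/11 + 1/11 + 2/33 + 3/11
= 20/33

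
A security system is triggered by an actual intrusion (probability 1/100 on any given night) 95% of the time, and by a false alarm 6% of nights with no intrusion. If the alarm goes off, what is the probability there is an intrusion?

Let D = the rare event, + = positive/flagged.
P(D) = 1/100
P(+|D) = 95/100 = 19/20
P(+|D') = 6/100 = 3/50
P(+) = P(+|D)P(D) + P(+|D')P(D')
     = \frac{19}{20} × \frac{1}{100} + \frac{3}{50} × \frac{99}{100}
     = \frac{689}{10000}
P(D|+) = P(+|D)P(D)/P(+) = \frac{95}{689}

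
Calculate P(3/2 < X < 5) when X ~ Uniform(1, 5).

P(3/2 < X < 5) = ∫_{3/2}^{5} f(x) dx
where f(x) = \frac{1}{4}
= \frac{7}{8}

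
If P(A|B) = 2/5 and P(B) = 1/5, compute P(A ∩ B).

By definition, P(A|B) = P(A ∩ B) / P(B)
So P(A ∩ B) = P(A|B) × P(B)
= 2/5 × 1/5
= 2/25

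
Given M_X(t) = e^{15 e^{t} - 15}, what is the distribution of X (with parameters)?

The MGF M(t) = e^{15 e^{t} - 15} is the standard form for the Poisson distribution.
Comparing with the known MGF formula identifies: Poisson(λ=15)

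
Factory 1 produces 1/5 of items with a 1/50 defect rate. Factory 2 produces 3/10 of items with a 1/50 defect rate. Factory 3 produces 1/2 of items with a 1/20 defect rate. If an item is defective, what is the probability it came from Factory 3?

Using Bayes' theorem:
P(F1) = 1/5, P(D|F1) = 1/50
P(F2) = 3/10, P(D|F2) = 1/50
P(F3) = 1/2, P(D|F3) = 1/20
P(D) = P(D|F1)P(F1) + P(D|F2)P(F2) + P(D|F3)P(F3)
     = \frac{7}{200}
P(F3|D) = P(D|F3)P(F3) / P(D)
= \frac{5}{7}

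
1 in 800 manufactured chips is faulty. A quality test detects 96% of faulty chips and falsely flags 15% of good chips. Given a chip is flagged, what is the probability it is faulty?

Let D = the rare event, + = positive/flagged.
P(D) = 1/800
P(+|D) = 96/100 = 24/25
P(+|D') = 15/100 = 3/20
P(+) = P(+|D)P(D) + P(+|D')P(D')
     = \frac{24}{25} × \frac{1}{800} + \frac{3}{20} × \frac{799}{800}
     = \frac{12081}{80000}
P(D|+) = P(+|D)P(D)/P(+) = \frac{32}{4027}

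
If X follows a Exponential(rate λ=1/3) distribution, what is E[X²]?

Using the identity E[X²] = Var(X) + (E[X])²:
E[X] = 3
Var(X) = 9
E[X²] = 9 + (3)²
= 18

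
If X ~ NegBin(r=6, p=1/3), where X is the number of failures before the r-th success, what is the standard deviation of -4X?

For X ~ NegBin(r=6, p=1/3), where X is the number of failures before the r-th success:
Var(X) = 36
SD(X) = √(Var(X)) = √(36) = 6
SD(-4X) = |-4| × SD(X) = 4 × 6 = 24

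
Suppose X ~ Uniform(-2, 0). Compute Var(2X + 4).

For X ~ Uniform(-2, 0):
Var(X) = \frac{1}{3}
Var(2X + 4) = (2)² × Var(X) = 4 × \frac{1}{3} = \frac{4}{3}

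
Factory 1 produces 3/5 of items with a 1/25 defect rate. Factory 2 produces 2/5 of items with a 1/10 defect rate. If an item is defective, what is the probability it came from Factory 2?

Using Bayes' theorem:
P(F1) = 3/5, P(D|F1) = 1/25
P(F2) = 2/5, P(D|F2) = 1/10
P(D) = P(D|F1)P(F1) + P(D|F2)P(F2)
     = \frac{8}{125}
P(F2|D) = P(D|F2)P(F2) / P(D)
= \frac{5}{8}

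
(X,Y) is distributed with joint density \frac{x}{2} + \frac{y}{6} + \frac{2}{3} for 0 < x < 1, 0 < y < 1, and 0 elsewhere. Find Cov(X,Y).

E[XY] = ∫∫ xy × f(x,y) dx dy = \frac{5}{18}
E[X] = \frac{13}{24}
E[Y] = \frac{37}{72}
Cov(X,Y) = E[XY] - E[X]E[Y] = - \frac{1}{1728}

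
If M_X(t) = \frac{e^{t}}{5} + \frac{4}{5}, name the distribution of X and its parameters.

The MGF M(t) = \frac{e^{t}}{5} + \frac{4}{5} is the standard form for the Bernoulli distribution.
Comparing with the known MGF formula identifies: Bernoulli(p=1/5)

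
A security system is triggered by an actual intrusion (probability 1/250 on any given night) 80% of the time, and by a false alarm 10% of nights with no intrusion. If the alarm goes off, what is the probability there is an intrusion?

Let D = the rare event, + = positive/flagged.
P(D) = 1/250
P(+|D) = 80/100 = 4/5
P(+|D') = 10/100 = 1/10
P(+) = P(+|D)P(D) + P(+|D')P(D')
     = \frac{4}{5} × \frac{1}{250} + \frac{1}{10} × \frac{249}{250}
     = \frac{257}{2500}
P(D|+) = P(+|D)P(D)/P(+) = \frac{8}{257}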